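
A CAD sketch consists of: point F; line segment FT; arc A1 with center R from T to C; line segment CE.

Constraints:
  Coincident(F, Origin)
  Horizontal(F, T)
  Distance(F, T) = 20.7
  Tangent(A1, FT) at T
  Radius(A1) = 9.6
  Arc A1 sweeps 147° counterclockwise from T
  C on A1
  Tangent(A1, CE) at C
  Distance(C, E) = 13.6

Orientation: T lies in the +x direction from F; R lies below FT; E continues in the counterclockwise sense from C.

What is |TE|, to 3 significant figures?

25.8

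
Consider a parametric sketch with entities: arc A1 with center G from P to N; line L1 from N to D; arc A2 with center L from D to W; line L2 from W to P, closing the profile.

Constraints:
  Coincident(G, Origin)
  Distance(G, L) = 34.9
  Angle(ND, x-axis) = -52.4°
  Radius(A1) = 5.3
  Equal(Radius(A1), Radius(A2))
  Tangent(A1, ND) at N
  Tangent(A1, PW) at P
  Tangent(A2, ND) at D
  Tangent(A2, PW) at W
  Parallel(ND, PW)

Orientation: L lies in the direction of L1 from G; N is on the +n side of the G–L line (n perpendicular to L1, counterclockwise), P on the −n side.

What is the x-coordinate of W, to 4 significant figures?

17.09

The slot axis is L1's direction at -52.4°, so u = (cos -52.4°, sin -52.4°) = (0.6101, -0.7923) and n = (−sin -52.4°, cos -52.4°) = (0.7923, 0.6101). G is at the origin and L lies 34.9 along u from G, so L = 34.9·u = (21.29, -27.65). Tangency of A1 to both parallel lines with radius 5.3 puts N and P at G ± 5.3·n: N = (4.199, 3.234), P = (-4.199, -3.234). Equal radii place D and W the same way about L: D = L + 5.3·n = (25.49, -24.42), W = L − 5.3·n = (17.09, -30.88). So W.x = 17.09.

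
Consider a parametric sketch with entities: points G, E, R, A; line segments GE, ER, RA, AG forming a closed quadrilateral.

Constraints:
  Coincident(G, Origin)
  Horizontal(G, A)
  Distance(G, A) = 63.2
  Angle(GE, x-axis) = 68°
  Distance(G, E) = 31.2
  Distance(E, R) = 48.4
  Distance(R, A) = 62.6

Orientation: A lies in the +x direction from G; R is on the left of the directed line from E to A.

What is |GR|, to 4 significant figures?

77.52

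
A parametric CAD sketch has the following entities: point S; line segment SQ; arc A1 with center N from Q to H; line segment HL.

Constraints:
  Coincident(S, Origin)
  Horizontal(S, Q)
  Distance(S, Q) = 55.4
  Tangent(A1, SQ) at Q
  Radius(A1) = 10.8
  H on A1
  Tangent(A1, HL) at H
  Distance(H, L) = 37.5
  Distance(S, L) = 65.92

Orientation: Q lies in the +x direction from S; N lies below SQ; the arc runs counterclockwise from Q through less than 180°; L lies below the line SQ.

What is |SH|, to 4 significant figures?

45.90

Checks: S.y = 0.00, Q.y = 0.00 ✓; |NH| = 10.80 ✓; ∠(NH, HL) = 90.00° ✓; |HL| = 37.50 ✓; |SL| = 65.92 ✓.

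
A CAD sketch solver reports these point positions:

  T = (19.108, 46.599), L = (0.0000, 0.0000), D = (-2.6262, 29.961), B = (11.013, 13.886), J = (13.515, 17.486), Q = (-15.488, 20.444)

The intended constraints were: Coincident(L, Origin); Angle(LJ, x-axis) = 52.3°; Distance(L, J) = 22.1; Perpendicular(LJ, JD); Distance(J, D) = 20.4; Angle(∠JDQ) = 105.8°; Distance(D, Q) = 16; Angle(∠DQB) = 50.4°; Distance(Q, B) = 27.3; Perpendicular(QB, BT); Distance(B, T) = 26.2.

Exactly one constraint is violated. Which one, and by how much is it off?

Distance(B, T) = 26.2 — off by 7.50.

L = (0.00, 0.00) ✓; LJ at 52.30° ✓; |LJ| = 22.10 ✓; ∠(LJ, JD) = 90.00° ✓; |JD| = 20.40 ✓; ∠JDQ = 105.8° ✓; |DQ| = 16.00 ✓; ∠DQB = 50.40° ✓; |QB| = 27.30 ✓; ∠(QB, BT) = 90.00° ✓; |BT| = 33.70 ✗.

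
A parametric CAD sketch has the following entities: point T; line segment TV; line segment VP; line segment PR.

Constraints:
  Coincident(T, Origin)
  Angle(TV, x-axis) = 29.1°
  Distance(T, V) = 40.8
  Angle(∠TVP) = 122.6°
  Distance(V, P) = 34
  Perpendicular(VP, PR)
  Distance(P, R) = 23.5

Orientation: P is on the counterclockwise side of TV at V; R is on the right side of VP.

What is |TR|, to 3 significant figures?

80.5

T is at the origin; TV runs at 29.1° with length 40.8, so V = 40.8·(cos 29.1°, sin 29.1°) = (35.6, 19.8). ∠TVP = 122.6°, so VP runs at 29.1° + (180° − 122.6°) = 86.5° from the x-axis; with |VP| = 34.0, P = V + 34.0·(cos 86.5°, sin 86.5°) = (37.7, 53.8). VP ⟂ PR; with |PR| = 23.5 on the right of VP, R = P + 23.5·(0.998, -0.0610) = (61.2, 52.3). Then |TR| = |R − T| = 80.5.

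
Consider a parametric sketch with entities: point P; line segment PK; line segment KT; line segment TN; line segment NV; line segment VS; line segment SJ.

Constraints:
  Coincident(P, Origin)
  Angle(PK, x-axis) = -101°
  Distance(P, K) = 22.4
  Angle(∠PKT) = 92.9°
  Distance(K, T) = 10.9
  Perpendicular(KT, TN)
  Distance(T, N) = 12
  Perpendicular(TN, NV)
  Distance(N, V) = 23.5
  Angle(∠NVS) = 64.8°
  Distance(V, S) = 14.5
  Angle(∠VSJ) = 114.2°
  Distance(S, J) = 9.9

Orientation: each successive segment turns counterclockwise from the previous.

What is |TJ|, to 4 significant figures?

7.488

∠NVS = 64.8° gives VS at -78.70° from the x-axis; with |VS| = 14.5, S = (-10.78, -21.53). ∠VSJ = 114.2° gives SJ at -12.90° from the x-axis; with |SJ| = 9.9, J = (-1.131, -23.74). Then |TJ| = |J − T| = 7.488.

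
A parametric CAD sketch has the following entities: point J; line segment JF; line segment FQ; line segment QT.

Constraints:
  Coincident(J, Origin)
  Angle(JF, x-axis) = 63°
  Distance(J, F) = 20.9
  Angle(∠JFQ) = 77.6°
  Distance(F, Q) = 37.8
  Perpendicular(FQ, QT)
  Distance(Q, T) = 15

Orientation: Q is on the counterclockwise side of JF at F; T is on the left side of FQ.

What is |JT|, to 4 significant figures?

33.75

J is at the origin; JF runs at 63.0° with length 20.9, so F = 20.9·(cos 63.0°, sin 63.0°) = (9.488, 18.62). ∠JFQ = 77.6°, so FQ runs at 63.0° + (180° − 77.6°) = 165.4° from the x-axis; with |FQ| = 37.8, Q = F + 37.8·(cos 165.4°, sin 165.4°) = (-27.09, 28.15). FQ ⟂ QT; with |QT| = 15.0 on the left of FQ, T = Q + 15.0·(-0.2521, -0.9677) = (-30.87, 13.63). Then |JT| = |T − J| = 33.75.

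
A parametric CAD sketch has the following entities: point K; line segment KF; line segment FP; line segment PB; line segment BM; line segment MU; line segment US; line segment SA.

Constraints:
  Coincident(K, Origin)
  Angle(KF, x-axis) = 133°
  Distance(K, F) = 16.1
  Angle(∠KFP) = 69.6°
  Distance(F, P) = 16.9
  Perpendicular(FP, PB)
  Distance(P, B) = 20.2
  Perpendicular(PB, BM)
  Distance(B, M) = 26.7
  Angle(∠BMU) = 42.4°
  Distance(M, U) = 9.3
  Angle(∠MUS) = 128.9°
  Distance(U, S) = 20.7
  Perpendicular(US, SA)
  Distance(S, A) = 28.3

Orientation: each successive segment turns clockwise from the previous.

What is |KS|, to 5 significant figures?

12.079

K is at the origin; KF runs at 133.0° with length 16.1, so F = (-10.980, 11.775). ∠KFP = 69.6° gives FP at 22.600° from the x-axis; with |FP| = 16.9, P = (4.6221, 18.269). FP ⟂ PB, so PB runs at -67.400°; with |PB| = 20.2, B = (12.385, -0.37946). The perpendicularity gives BM at right angles to PB, so BM runs at -157.40°; with |BM| = 26.7, M = (-12.265, -10.640). ∠BMU = 42.4° gives MU at 65.000° from the x-axis; with |MU| = 9.3, U = (-8.3345, -2.2115). ∠MUS = 128.9° gives US at 13.900° from the x-axis; with |US| = 20.7, S = (11.759, 2.7612). Then |KS| = |S − K| = 12.079.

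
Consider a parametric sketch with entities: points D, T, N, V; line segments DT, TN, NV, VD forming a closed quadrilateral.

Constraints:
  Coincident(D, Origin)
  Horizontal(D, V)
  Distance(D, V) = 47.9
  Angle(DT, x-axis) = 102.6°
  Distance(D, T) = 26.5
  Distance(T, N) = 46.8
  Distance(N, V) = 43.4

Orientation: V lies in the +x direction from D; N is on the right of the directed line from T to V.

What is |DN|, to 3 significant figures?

20.6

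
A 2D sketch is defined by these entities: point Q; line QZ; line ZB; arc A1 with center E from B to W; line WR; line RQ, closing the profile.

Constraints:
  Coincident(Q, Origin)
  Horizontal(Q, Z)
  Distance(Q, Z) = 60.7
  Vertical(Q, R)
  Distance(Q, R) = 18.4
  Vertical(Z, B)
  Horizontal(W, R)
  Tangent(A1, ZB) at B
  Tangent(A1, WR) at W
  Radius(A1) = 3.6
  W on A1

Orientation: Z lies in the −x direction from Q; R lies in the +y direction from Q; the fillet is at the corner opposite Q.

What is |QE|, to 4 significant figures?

58.99

Q and R share the same x with |QR| = 18.4 and R on the +y side, so R = (0.000, 18.40). The virtual corner opposite Q is at (-60.70, 18.40). Since A1 is tangent to ZB there, EB ⟂ ZB and tangency of A1 to WR means the radius EW is perpendicular to WR, with radius 3.6, so the center E sits 3.6 in from both sides at E = (-57.10, 14.80). Then |QE| = |E − Q| = 58.99.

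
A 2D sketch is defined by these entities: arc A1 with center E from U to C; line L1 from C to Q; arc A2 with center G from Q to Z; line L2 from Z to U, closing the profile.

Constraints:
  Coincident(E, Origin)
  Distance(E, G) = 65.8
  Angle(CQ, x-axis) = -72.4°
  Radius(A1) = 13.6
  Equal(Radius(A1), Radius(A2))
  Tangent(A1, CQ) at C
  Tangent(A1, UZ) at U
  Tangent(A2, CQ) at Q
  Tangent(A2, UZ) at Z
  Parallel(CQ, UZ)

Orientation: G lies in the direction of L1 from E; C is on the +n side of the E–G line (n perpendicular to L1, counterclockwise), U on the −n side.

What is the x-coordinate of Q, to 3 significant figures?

32.9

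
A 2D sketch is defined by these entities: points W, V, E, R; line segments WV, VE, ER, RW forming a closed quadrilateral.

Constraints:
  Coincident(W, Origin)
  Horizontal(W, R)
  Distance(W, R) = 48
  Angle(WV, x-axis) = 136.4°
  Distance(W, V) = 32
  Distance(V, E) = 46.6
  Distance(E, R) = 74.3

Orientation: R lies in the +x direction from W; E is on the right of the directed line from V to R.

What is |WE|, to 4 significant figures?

33.04

Checks: |VE| = 46.60 ✓; |ER| = 74.30 ✓.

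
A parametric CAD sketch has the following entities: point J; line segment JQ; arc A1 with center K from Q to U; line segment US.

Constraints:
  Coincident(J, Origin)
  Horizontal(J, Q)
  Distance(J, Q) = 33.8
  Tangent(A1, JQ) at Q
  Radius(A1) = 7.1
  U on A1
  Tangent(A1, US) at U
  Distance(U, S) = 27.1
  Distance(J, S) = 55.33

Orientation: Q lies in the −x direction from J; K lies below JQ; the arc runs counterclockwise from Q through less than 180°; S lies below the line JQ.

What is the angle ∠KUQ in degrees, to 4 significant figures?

48.76°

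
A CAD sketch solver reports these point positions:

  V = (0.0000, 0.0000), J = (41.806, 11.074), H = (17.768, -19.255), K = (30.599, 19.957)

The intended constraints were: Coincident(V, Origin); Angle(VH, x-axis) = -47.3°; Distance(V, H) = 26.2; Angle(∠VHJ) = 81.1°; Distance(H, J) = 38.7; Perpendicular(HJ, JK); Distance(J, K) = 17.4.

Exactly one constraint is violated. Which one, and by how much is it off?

Distance(J, K) = 17.4 — off by 3.10.

V = (0.00, 0.00) ✓; VH at -47.30° ✓; |VH| = 26.20 ✓; ∠VHJ = 81.10° ✓; |HJ| = 38.70 ✓; ∠(HJ, JK) = 90.00° ✓; |JK| = 14.30 ✗.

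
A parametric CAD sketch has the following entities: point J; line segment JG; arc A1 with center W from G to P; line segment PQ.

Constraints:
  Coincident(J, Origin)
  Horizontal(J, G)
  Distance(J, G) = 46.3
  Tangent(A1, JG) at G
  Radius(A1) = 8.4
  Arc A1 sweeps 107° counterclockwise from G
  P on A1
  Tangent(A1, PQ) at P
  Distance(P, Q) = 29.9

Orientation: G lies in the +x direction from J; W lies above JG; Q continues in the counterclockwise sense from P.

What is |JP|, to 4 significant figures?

55.41

The tangent condition forces WG to be normal to JG, so W = G + (0, 8.4) = (46.30, 8.400). On A1, G sits at bearing -90° from W; a 107° counterclockwise sweep puts P at bearing 17°, so P = W + 8.4·(cos 17°, sin 17°) = (54.33, 10.86). Then |JP| = |P − J| = 55.41.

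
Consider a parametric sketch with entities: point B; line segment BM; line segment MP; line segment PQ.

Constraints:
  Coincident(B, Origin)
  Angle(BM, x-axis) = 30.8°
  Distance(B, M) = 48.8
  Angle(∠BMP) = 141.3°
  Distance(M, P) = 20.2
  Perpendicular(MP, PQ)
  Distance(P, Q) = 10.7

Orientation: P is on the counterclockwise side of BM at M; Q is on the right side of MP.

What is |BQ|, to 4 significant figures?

71.38

B is at the origin; BM runs at 30.8° with length 48.8, so M = 48.8·(cos 30.8°, sin 30.8°) = (41.92, 24.99). ∠BMP = 141.3°, so MP runs at 30.8° + (180° − 141.3°) = 69.50° from the x-axis; with |MP| = 20.2, P = M + 20.2·(cos 69.50°, sin 69.50°) = (48.99, 43.91). MP is perpendicular to PQ; with |PQ| = 10.7 on the right of MP, Q = P + 10.7·(0.9367, -0.3502) = (59.01, 40.16). Then |BQ| = |Q − B| = 71.38.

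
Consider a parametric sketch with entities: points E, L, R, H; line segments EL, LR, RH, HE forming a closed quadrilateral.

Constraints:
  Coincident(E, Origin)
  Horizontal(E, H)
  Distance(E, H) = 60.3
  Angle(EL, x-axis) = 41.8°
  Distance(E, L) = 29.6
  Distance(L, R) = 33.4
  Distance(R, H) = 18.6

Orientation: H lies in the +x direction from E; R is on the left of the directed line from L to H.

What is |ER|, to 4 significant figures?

58.25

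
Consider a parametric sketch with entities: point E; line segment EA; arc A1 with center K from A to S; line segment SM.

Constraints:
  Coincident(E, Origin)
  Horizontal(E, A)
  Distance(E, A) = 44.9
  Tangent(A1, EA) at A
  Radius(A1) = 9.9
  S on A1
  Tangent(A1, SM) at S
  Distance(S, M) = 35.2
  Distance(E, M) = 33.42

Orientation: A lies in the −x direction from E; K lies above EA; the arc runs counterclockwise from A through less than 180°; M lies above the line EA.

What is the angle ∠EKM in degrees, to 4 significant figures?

46.04°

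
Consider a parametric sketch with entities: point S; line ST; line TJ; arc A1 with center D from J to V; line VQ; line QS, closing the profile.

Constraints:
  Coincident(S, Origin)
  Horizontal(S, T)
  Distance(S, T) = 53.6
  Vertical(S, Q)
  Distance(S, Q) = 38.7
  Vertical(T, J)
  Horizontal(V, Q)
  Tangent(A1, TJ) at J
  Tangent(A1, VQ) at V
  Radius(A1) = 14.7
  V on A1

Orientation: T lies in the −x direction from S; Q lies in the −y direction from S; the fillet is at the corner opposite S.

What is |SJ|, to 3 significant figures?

58.7

S is at the origin; ST is horizontal with |ST| = 53.6 and T on the −x side, so T = (-53.6, 0.00). SQ is vertical with |SQ| = 38.7 and Q on the −y side, so Q = (0.00, -38.7). The virtual corner opposite S is at (-53.6, -38.7). Since A1 is tangent to TJ there, DJ ⟂ TJ and A1 meets VQ tangentially, so DV is at right angles to VQ, with radius 14.7, so the center D sits 14.7 in from both sides at D = (-38.9, -24.0). That places the tangent points at J = (-53.6, -24.0) on TJ and V = (-38.9, -38.7) on VQ. Then |SJ| = |J − S| = 58.7.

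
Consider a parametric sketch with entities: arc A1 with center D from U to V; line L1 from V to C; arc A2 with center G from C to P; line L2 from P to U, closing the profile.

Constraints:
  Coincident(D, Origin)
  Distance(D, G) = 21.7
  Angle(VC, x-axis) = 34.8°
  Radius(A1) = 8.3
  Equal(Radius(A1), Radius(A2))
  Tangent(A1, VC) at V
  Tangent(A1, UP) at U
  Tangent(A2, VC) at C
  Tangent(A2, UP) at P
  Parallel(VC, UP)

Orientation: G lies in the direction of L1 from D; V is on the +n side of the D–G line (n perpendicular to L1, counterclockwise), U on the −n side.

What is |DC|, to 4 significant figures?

23.23

The slot axis is L1's direction at 34.8°, so u = (cos 34.8°, sin 34.8°) = (0.8211, 0.5707) and n = (−sin 34.8°, cos 34.8°) = (-0.5707, 0.8211). D is at the origin and G lies 21.7 along u from D, so G = 21.7·u = (17.82, 12.38). Tangency of A1 to both parallel lines with radius 8.3 puts V and U at D ± 8.3·n: V = (-4.737, 6.816), U = (4.737, -6.816). Equal radii place C and P the same way about G: C = G + 8.3·n = (13.08, 19.20), P = G − 8.3·n = (22.56, 5.569). Then |DC| = |C − D| = 23.23.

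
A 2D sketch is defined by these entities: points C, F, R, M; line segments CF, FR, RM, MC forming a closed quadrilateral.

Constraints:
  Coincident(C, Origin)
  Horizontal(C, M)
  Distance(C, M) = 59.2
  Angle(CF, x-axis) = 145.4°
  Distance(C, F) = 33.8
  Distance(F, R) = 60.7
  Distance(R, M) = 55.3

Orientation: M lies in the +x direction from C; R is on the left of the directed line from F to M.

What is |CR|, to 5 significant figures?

52.560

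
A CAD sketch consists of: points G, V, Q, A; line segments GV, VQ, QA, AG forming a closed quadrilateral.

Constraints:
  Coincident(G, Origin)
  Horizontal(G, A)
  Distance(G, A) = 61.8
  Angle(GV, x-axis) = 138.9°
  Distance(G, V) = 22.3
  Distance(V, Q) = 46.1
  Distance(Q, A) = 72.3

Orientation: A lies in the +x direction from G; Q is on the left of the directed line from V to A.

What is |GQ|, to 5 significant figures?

52.598

G is at the origin; G and A share the same y with |GA| = 61.8 and A in +x, so A = (61.8, 0). GV runs at 138.9° with |GV| = 22.3, so V = (-16.804, 14.659). Q is determined by |VQ| = 46.1 and |QA| = 72.3 together: it lies at the intersection of circle(V, 46.1) and circle(A, 72.3). With |VA| = 79.960, the foot of the radical line on VA is 20.582 from V and the perpendicular offset is √(46.1² − 20.582²) = 41.250. Taking the left-of-VA solution: Q = (10.991, 51.437).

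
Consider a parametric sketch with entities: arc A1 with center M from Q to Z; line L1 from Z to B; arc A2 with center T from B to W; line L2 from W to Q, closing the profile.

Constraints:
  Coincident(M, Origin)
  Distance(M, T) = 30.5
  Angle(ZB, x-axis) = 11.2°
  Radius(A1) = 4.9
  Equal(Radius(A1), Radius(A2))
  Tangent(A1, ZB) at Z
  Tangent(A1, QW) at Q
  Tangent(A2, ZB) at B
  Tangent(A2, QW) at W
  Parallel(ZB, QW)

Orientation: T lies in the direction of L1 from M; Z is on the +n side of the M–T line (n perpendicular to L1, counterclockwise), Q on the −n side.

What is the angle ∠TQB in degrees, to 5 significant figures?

8.6859°

The slot axis is L1's direction at 11.2°, so u = (cos 11.2°, sin 11.2°) = (0.98096, 0.19423) and n = (−sin 11.2°, cos 11.2°) = (-0.19423, 0.98096). M is at the origin and T lies 30.5 along u from M, so T = 30.5·u = (29.919, 5.9241). Tangency of A1 to both parallel lines with radius 4.9 puts Z and Q at M ± 4.9·n: Z = (-0.95175, 4.8067), Q = (0.95175, -4.8067). Equal radii place B and W the same way about T: B = T + 4.9·n = (28.967, 10.731), W = T − 4.9·n = (30.871, 1.1175). Then cos ∠TQB = QT·QB / (|QT||QB|), giving 8.6859°.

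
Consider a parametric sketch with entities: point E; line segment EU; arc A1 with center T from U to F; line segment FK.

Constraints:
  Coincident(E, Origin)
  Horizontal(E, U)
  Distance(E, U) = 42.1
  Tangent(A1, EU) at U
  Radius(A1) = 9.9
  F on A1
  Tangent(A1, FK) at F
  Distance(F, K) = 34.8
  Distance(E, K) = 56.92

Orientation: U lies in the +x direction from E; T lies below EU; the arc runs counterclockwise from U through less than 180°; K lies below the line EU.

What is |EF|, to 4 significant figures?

33.90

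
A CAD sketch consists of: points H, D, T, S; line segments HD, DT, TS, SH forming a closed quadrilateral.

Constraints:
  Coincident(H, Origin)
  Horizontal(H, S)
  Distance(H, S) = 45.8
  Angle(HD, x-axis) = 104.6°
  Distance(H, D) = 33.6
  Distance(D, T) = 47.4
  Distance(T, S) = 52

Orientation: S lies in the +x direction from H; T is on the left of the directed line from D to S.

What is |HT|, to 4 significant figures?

61.90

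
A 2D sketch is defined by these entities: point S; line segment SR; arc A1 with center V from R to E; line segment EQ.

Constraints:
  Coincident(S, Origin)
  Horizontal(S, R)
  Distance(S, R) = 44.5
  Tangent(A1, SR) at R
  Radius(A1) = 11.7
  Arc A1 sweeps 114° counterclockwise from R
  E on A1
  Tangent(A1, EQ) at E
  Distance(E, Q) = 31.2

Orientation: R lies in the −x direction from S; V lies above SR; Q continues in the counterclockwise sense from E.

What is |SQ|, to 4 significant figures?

64.68

S is at the origin; SR is horizontal with |SR| = 44.5 and R on the −x side, so R = (-44.50, 0.000). Tangency of A1 to SR means the radius VR is perpendicular to SR, so V = R + (0, 11.7) = (-44.50, 11.70). On A1, R sits at bearing -90° from V; a 114° counterclockwise sweep puts E at bearing 24°, so E = V + 11.7·(cos 24°, sin 24°) = (-33.81, 16.46). The tangent condition forces VE to be normal to EQ, so EQ runs along (−sin 24°, cos 24°); with |EQ| = 31.2, Q = (-46.50, 44.96). Then |SQ| = |Q − S| = 64.68.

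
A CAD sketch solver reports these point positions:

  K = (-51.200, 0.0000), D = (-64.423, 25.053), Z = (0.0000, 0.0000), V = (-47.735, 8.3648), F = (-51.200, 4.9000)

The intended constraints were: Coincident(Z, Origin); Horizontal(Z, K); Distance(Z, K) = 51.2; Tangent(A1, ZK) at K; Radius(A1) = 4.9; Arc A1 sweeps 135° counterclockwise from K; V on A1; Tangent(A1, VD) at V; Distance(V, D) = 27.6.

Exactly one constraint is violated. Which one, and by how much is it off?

Distance(V, D) = 27.6 — off by 4.00.

Z = (0.00, 0.00) ✓; Z.y = 0.00, K.y = 0.00 ✓; |ZK| = 51.20 ✓; ∠(FK, KZ) = 90.00° ✓; |FK| = 4.900 ✓; bearing(F→V) − bearing(F→K) = 135.0° ✓; |FV| = 4.900 ✓; ∠(FV, VD) = 90.00° ✓; |VD| = 23.60 ✗.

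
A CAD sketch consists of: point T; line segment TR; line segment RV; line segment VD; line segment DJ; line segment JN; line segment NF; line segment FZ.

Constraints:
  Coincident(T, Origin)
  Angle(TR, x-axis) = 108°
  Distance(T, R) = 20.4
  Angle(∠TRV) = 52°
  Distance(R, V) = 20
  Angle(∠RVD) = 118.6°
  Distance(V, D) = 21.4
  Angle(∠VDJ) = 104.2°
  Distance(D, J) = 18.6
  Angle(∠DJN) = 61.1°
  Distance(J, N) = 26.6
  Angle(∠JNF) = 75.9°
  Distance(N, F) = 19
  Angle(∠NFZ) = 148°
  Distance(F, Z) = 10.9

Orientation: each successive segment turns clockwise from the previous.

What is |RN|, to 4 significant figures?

11.64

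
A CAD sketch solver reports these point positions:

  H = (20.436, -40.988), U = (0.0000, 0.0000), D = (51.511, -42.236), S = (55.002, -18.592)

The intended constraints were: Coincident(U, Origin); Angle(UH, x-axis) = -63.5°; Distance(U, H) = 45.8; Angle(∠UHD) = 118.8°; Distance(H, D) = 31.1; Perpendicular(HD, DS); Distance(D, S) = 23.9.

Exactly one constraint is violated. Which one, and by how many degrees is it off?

Perpendicular(HD, DS) — off by 6.10°.

U = (0.00, 0.00) ✓; UH at -63.50° ✓; |UH| = 45.80 ✓; ∠UHD = 118.8° ✓; |HD| = 31.10 ✓; ∠(HD, DS) = 83.90° ✗; |DS| = 23.90 ✓.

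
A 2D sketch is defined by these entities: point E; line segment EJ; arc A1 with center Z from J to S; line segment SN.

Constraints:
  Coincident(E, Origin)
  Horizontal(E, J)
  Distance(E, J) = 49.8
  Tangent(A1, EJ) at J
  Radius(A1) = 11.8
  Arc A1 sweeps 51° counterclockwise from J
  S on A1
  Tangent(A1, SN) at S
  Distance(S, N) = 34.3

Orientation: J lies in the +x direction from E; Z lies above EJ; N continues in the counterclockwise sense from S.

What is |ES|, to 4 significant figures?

59.13

E is at the origin; E and J share the same y with |EJ| = 49.8 and J on the +x side, so J = (49.80, 0.000). Since A1 is tangent to EJ there, ZJ ⟂ EJ, so Z = J + (0, 11.8) = (49.80, 11.80). On A1, J sits at bearing -90° from Z; a 51° counterclockwise sweep puts S at bearing -39°, so S = Z + 11.8·(cos -39°, sin -39°) = (58.97, 4.374). Then |ES| = |S − E| = 59.13.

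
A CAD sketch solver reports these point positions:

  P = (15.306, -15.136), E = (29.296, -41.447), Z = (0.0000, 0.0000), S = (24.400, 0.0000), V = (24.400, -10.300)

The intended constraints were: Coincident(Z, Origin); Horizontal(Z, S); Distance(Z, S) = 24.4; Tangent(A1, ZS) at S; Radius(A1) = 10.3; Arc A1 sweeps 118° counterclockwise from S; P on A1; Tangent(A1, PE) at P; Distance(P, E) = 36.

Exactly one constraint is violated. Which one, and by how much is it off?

Distance(P, E) = 36 — off by 6.20.

Z = (0.00, 0.00) ✓; Z.y = 0.00, S.y = 0.00 ✓; |ZS| = 24.40 ✓; ∠(VS, SZ) = 90.00° ✓; |VS| = 10.30 ✓; bearing(V→P) − bearing(V→S) = 118.0° ✓; |VP| = 10.30 ✓; ∠(VP, PE) = 90.00° ✓; |PE| = 29.80 ✗.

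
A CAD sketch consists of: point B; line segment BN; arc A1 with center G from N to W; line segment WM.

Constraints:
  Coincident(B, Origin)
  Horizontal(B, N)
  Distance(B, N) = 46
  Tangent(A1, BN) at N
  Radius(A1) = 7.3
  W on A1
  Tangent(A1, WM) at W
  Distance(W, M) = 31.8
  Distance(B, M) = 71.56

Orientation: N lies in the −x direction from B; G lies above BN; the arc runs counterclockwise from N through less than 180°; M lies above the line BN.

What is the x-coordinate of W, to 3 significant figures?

-40.6

B is at the origin; B and N share the same y with |BN| = 46.0 and N on the −x side, so N = (-46.0, 0.00). Since A1 is tangent to BN there, GN ⟂ BN, so G = N + (0, 7.3) = (-46.0, 7.30). Since GW ⟂ WM (tangency), |GM| = √(7.3² + 31.8²) = 32.6 regardless of where W sits on A1. So M lies on both circle(B, 71.56) and circle(G, 32.6); the above-BN intersection is M = (-62.0, 35.7). W is the foot of the tangent from M: W = (-40.6, 12.2).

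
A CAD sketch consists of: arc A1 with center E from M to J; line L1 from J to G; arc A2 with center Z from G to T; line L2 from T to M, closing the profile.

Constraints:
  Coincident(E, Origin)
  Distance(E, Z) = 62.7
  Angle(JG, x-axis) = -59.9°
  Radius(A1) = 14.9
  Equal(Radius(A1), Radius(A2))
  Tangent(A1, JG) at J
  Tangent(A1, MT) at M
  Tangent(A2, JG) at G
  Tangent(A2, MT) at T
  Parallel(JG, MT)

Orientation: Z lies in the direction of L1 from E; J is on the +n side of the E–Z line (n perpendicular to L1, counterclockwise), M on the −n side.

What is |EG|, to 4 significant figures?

64.45

The slot axis is L1's direction at -59.9°, so u = (cos -59.9°, sin -59.9°) = (0.5015, -0.8652) and n = (−sin -59.9°, cos -59.9°) = (0.8652, 0.5015). E is at the origin and Z lies 62.7 along u from E, so Z = 62.7·u = (31.44, -54.24). Tangency of A1 to both parallel lines with radius 14.9 puts J and M at E ± 14.9·n: J = (12.89, 7.473), M = (-12.89, -7.473). Equal radii place G and T the same way about Z: G = Z + 14.9·n = (44.34, -46.77), T = Z − 14.9·n = (18.55, -61.72). Then |EG| = |G − E| = 64.45.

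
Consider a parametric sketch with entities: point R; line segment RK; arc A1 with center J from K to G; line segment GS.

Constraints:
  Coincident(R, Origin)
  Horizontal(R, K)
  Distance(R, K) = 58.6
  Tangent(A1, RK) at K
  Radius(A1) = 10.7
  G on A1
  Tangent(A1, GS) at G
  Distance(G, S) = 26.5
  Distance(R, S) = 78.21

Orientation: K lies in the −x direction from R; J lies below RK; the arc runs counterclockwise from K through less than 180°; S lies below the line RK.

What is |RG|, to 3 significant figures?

70.2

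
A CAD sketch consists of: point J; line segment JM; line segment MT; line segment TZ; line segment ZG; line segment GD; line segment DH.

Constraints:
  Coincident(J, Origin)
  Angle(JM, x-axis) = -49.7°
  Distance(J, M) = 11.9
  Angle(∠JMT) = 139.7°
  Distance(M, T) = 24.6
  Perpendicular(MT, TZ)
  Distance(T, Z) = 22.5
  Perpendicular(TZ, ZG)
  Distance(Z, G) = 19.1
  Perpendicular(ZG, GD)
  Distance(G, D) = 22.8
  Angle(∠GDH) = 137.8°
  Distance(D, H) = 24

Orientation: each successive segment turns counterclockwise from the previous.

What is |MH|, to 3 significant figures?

28.2

J is at the origin; JM runs at -49.7° with length 11.9, so M = (7.70, -9.08). ∠JMT = 139.7° gives MT at -9.40° from the x-axis; with |MT| = 24.6, T = (32.0, -13.1). The perpendicularity gives TZ at right angles to MT, so TZ runs at 80.6°; with |TZ| = 22.5, Z = (35.6, 9.10). TZ is perpendicular to ZG, so ZG runs at 171°; with |ZG| = 19.1, G = (16.8, 12.2). ZG is perpendicular to GD, so GD runs at -99.4°; with |GD| = 22.8, D = (13.1, -10.3). ∠GDH = 137.8° gives DH at -57.2° from the x-axis; with |DH| = 24.0, H = (26.1, -30.4). Then |MH| = |H − M| = 28.2.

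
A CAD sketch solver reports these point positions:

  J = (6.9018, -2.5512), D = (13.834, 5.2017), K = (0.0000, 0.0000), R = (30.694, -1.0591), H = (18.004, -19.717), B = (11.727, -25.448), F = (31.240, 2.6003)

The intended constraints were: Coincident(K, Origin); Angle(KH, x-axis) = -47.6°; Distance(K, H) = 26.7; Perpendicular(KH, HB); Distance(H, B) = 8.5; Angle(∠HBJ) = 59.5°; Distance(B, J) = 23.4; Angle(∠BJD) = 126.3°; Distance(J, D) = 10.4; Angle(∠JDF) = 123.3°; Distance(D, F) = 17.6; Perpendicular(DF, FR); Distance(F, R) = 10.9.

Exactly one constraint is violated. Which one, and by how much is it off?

Distance(F, R) = 10.9 — off by 7.20.

K = (0.00, 0.00) ✓; KH at -47.60° ✓; |KH| = 26.70 ✓; ∠(KH, HB) = 90.00° ✓; |HB| = 8.500 ✓; ∠HBJ = 59.50° ✓; |BJ| = 23.40 ✓; ∠BJD = 126.3° ✓; |JD| = 10.40 ✓; ∠JDF = 123.3° ✓; |DF| = 17.60 ✓; ∠(DF, FR) = 89.99° ✓; |FR| = 3.700 ✗.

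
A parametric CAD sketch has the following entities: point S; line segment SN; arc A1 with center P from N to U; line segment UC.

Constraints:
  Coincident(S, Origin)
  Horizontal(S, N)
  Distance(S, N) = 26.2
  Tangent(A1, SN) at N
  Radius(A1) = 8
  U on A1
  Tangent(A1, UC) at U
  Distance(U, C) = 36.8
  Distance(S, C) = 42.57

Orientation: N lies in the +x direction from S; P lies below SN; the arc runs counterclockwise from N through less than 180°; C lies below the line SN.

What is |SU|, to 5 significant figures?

19.403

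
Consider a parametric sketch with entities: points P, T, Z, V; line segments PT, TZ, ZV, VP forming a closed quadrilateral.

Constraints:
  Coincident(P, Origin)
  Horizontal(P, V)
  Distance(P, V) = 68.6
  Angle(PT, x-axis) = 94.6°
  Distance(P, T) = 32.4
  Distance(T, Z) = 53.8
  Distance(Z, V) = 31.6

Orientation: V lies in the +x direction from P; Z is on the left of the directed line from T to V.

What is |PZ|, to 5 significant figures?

57.175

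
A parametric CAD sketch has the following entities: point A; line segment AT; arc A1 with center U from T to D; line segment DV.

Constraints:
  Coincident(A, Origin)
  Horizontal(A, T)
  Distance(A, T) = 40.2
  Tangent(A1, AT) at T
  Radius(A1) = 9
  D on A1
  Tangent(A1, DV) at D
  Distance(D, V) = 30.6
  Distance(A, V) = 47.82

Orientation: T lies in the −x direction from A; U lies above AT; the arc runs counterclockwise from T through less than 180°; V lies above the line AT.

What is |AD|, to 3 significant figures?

32.3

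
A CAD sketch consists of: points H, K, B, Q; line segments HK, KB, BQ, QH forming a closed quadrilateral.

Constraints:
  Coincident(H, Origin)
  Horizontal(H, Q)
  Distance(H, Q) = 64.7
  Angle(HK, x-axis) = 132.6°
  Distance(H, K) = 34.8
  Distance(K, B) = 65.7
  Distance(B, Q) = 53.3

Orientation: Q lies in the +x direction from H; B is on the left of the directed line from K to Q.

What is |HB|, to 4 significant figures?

60.54

H is at the origin; H and Q share the same y with |HQ| = 64.7 and Q in +x, so Q = (64.7, 0). HK runs at 132.6° with |HK| = 34.8, so K = (-23.56, 25.62). B is determined by |KB| = 65.7 and |BQ| = 53.3 together: it lies at the intersection of circle(K, 65.7) and circle(Q, 53.3). With |KQ| = 91.90, the foot of the radical line on KQ is 53.98 from K and the perpendicular offset is √(65.7² − 53.98²) = 37.46. Taking the left-of-KQ solution: B = (38.72, 46.54).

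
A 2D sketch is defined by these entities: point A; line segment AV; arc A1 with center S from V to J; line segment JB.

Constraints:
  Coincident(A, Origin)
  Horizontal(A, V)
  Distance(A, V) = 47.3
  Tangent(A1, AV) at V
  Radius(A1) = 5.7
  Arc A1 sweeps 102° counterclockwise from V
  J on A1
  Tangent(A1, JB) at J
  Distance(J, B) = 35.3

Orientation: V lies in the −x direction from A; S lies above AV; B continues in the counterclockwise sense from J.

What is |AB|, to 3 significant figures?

64.2

A is at the origin; AV is horizontal with |AV| = 47.3 and V on the −x side, so V = (-47.3, 0.00). Since A1 is tangent to AV there, SV ⟂ AV, so S = V + (0, 5.7) = (-47.3, 5.70). On A1, V sits at bearing -90° from S; a 102° counterclockwise sweep puts J at bearing 12°, so J = S + 5.7·(cos 12°, sin 12°) = (-41.7, 6.89). The tangent condition forces SJ to be normal to JB, so JB runs along (−sin 12°, cos 12°); with |JB| = 35.3, B = (-49.1, 41.4). Then |AB| = |B − A| = 64.2.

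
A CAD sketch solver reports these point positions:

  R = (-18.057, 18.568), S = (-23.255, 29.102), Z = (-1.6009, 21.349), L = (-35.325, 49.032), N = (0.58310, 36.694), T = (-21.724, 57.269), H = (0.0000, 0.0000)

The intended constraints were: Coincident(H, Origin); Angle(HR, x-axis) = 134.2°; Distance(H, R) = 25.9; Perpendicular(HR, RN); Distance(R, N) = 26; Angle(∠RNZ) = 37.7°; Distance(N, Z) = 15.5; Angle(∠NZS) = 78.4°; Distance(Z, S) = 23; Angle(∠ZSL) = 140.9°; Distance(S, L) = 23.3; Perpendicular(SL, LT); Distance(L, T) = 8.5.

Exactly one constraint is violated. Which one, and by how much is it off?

Distance(L, T) = 8.5 — off by 7.40.

H = (0.00, 0.00) ✓; HR at 134.2° ✓; |HR| = 25.90 ✓; ∠(HR, RN) = 90.00° ✓; |RN| = 26.00 ✓; ∠RNZ = 37.70° ✓; |NZ| = 15.50 ✓; ∠NZS = 78.40° ✓; |ZS| = 23.00 ✓; ∠ZSL = 140.9° ✓; |SL| = 23.30 ✓; ∠(SL, LT) = 90.00° ✓; |LT| = 15.90 ✗.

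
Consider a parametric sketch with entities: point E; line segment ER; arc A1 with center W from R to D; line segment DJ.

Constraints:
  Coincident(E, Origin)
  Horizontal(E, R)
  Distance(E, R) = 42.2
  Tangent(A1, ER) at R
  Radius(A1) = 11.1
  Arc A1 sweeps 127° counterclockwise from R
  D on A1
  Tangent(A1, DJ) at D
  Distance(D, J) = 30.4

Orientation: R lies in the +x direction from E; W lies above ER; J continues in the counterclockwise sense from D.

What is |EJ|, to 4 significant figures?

53.32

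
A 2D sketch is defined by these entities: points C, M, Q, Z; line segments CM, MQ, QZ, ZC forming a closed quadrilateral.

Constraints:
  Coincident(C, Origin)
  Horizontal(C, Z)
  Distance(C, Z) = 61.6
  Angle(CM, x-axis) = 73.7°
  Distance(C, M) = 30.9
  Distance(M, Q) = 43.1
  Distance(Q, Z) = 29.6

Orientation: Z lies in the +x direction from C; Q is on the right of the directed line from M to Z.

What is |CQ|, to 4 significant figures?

33.22

C is at the origin; CZ is horizontal with |CZ| = 61.6 and Z in +x, so Z = (61.6, 0). CM runs at 73.7° with |CM| = 30.9, so M = (8.673, 29.66). Q is determined by |MQ| = 43.1 and |QZ| = 29.6 together: it lies at the intersection of circle(M, 43.1) and circle(Z, 29.6). With |MZ| = 60.67, the foot of the radical line on MZ is 38.42 from M and the perpendicular offset is √(43.1² − 38.42²) = 19.53. Taking the right-of-MZ solution: Q = (32.65, -6.158).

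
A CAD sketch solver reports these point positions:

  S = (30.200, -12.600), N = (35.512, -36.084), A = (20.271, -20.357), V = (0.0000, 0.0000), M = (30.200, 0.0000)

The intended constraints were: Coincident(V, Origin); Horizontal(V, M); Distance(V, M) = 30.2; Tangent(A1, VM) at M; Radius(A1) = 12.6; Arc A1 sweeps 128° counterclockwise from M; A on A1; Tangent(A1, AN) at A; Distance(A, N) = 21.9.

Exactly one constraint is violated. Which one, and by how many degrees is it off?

Tangent(A1, AN) at A — off by 6.10°.

V = (0.00, 0.00) ✓; V.y = 0.00, M.y = 0.00 ✓; |VM| = 30.20 ✓; ∠(SM, MV) = 90.00° ✓; |SM| = 12.60 ✓; bearing(S→A) − bearing(S→M) = 128.0° ✓; |SA| = 12.60 ✓; ∠(SA, AN) = 83.90° ✗; |AN| = 21.90 ✓.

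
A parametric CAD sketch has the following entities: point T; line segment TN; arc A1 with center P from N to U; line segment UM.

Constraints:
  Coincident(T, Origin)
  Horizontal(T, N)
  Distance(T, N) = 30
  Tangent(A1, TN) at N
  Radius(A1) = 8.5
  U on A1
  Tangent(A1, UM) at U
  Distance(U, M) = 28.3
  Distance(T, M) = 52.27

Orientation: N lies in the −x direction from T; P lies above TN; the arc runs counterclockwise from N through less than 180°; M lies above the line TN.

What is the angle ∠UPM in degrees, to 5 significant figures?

73.282°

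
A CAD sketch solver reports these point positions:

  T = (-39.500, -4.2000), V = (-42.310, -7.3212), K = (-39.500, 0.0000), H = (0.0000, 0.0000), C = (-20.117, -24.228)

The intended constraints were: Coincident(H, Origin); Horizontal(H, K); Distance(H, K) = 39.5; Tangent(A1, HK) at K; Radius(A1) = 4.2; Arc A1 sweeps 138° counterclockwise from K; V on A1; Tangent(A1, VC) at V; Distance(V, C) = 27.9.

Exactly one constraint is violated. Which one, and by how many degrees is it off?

Tangent(A1, VC) at V — off by 4.70°.

H = (0.00, 0.00) ✓; H.y = 0.00, K.y = 0.00 ✓; |HK| = 39.50 ✓; ∠(TK, KH) = 90.00° ✓; |TK| = 4.200 ✓; bearing(T→V) − bearing(T→K) = 138.0° ✓; |TV| = 4.200 ✓; ∠(TV, VC) = 85.30° ✗; |VC| = 27.90 ✓.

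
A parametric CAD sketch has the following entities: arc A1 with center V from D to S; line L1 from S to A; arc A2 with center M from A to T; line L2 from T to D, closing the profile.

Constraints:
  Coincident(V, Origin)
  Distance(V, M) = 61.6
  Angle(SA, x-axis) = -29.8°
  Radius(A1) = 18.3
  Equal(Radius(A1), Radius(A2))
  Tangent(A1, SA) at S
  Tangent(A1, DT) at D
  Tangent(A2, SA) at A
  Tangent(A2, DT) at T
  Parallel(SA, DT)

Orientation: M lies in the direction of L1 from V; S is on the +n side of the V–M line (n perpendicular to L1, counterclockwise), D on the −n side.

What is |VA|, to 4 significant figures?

64.26

Tangency of A1 to both parallel lines with radius 18.3 puts S and D at V ± 18.3·n: S = (9.095, 15.88), D = (-9.095, -15.88). Equal radii place A and T the same way about M: A = M + 18.3·n = (62.55, -14.73), T = M − 18.3·n = (44.36, -46.49). Then |VA| = |A − V| = 64.26.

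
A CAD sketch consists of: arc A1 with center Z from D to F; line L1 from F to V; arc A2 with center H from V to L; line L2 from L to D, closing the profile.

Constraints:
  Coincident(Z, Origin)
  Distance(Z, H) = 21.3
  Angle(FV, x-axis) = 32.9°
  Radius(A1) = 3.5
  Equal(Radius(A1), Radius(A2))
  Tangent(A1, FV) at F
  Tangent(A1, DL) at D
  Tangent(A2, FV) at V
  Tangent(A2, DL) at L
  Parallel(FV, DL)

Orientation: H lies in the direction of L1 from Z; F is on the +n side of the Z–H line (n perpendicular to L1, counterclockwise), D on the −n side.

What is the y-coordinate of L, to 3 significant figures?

8.63

The slot axis is L1's direction at 32.9°, so u = (cos 32.9°, sin 32.9°) = (0.840, 0.543) and n = (−sin 32.9°, cos 32.9°) = (-0.543, 0.840). Z is at the origin and H lies 21.3 along u from Z, so H = 21.3·u = (17.9, 11.6). Tangency of A1 to both parallel lines with radius 3.5 puts F and D at Z ± 3.5·n: F = (-1.90, 2.94), D = (1.90, -2.94). Equal radii place V and L the same way about H: V = H + 3.5·n = (16.0, 14.5), L = H − 3.5·n = (19.8, 8.63). So L.y = 8.63.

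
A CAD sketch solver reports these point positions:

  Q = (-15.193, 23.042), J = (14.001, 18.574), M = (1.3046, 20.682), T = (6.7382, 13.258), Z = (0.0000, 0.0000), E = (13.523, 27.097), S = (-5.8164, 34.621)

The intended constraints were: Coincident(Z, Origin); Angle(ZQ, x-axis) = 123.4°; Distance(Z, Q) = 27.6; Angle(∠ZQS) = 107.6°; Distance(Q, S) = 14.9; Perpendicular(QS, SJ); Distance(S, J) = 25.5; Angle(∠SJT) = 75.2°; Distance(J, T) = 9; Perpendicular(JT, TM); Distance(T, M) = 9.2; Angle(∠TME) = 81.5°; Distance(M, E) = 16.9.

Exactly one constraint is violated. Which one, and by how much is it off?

Distance(M, E) = 16.9 — off by 3.10.

Z = (0.00, 0.00) ✓; ZQ at 123.4° ✓; |ZQ| = 27.60 ✓; ∠ZQS = 107.6° ✓; |QS| = 14.90 ✓; ∠(QS, SJ) = 90.00° ✓; |SJ| = 25.50 ✓; ∠SJT = 75.20° ✓; |JT| = 9.000 ✓; ∠(JT, TM) = 90.00° ✓; |TM| = 9.200 ✓; ∠TME = 81.50° ✓; |ME| = 13.80 ✗.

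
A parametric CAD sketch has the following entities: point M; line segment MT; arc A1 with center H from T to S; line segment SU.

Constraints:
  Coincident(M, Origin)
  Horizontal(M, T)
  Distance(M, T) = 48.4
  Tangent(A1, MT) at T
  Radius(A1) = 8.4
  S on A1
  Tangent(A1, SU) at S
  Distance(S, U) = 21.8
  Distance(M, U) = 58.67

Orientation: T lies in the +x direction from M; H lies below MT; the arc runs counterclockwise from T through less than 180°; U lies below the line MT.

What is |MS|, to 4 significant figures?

42.35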